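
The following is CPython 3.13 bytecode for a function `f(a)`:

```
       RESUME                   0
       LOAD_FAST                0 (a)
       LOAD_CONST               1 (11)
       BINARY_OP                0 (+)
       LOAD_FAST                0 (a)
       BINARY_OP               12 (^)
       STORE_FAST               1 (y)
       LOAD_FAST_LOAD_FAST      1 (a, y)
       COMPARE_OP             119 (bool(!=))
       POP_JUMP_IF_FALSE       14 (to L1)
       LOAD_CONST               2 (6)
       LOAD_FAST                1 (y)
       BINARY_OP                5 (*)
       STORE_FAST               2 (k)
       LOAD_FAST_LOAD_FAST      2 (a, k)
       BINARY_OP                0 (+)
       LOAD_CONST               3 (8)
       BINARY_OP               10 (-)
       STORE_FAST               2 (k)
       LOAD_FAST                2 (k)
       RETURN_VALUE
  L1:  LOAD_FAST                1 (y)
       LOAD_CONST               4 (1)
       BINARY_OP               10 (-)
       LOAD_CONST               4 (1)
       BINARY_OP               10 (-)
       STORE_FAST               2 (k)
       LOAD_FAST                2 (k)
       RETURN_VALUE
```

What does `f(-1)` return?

LOAD_FAST a → push -1. Stack: [-1]
LOAD_CONST → push 11. Stack: [-1, 11]
BINARY_OP + → -1 + 11 = 10. Stack: [10]
LOAD_FAST a → push -1. Stack: [10, -1]
BINARY_OP ^ → 10 ^ -1 = -11. Stack: [-11]
STORE_FAST y → y=-11. Stack: []
LOAD_FAST_LOAD_FAST a,y → push -1,-11. Stack: [-1, -11]
COMPARE_OP bool(!=) → -1 vs -11 = True. Stack: [True]
POP_JUMP_IF_FALSE → pop True; no jump. Stack: []
LOAD_CONST → push 6. Stack: [6]
LOAD_FAST y → push -11. Stack: [6, -11]
BINARY_OP * → 6 * -11 = -66. Stack: [-66]
STORE_FAST k → k=-66. Stack: []
LOAD_FAST_LOAD_FAST a,k → push -1,-66. Stack: [-1, -66]
BINARY_OP + → -1 + -66 = -67. Stack: [-67]
LOAD_CONST → push 8. Stack: [-67, 8]
BINARY_OP - → -67 - 8 = -75. Stack: [-75]
STORE_FAST k → k=-75. Stack: []
LOAD_FAST k → push -75. Stack: [-75]
RETURN_VALUE → return -75.

-75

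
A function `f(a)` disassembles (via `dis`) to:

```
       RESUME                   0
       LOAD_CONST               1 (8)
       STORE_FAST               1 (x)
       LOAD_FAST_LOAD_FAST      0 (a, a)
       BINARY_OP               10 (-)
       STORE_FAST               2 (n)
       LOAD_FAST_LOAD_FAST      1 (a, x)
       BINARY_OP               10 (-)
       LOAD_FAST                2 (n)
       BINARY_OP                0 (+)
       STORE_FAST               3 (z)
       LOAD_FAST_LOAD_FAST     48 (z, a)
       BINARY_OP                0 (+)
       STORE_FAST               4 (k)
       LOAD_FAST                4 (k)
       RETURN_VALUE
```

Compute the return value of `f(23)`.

LOAD_CONST → push 8. Stack: [8]
STORE_FAST x → x=8. Stack: []
LOAD_FAST_LOAD_FAST a,a → push 23,23. Stack: [23, 23]
BINARY_OP - → 23 - 23 = 0. Stack: [0]
STORE_FAST n → n=0. Stack: []
LOAD_FAST_LOAD_FAST a,x → push 23,8. Stack: [23, 8]
BINARY_OP - → 23 - 8 = 15. Stack: [15]
LOAD_FAST n → push 0. Stack: [15, 0]
BINARY_OP + → 15 + 0 = 15. Stack: [15]
STORE_FAST z → z=15. Stack: []
LOAD_FAST_LOAD_FAST z,a → push 15,23. Stack: [15, 23]
BINARY_OP + → 15 + 23 = 38. Stack: [38]
STORE_FAST k → k=38. Stack: []
LOAD_FAST k → push 38. Stack: [38]
RETURN_VALUE → return 38.

38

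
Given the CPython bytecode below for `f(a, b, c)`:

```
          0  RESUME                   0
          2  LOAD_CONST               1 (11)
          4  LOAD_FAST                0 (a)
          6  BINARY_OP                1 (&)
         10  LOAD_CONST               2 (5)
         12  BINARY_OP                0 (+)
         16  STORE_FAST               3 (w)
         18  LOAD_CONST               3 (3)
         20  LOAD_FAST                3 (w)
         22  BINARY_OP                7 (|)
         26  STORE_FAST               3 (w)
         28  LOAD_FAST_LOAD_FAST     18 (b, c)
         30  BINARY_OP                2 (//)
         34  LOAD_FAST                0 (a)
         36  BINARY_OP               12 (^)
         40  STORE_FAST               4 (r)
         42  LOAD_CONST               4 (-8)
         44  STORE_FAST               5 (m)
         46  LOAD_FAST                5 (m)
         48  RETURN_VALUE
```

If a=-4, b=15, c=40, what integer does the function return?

LOAD_CONST → push 11. Stack: [11]
LOAD_FAST a → push -4. Stack: [11, -4]
BINARY_OP & → 11 & -4 = 8. Stack: [8]
LOAD_CONST → push 5. Stack: [8, 5]
BINARY_OP + → 8 + 5 = 13. Stack: [13]
STORE_FAST w → w=13. Stack: []
LOAD_CONST → push 3. Stack: [3]
LOAD_FAST w → push 13. Stack: [3, 13]
BINARY_OP | → 3 | 13 = 15. Stack: [15]
STORE_FAST w → w=15. Stack: []
LOAD_FAST_LOAD_FAST b,c → push 15,40. Stack: [15, 40]
BINARY_OP // → 15 // 40 = 0. Stack: [0]
LOAD_FAST a → push -4. Stack: [0, -4]
BINARY_OP ^ → 0 ^ -4 = -4. Stack: [-4]
STORE_FAST r → r=-4. Stack: []
LOAD_CONST → push -8. Stack: [-8]
STORE_FAST m → m=-8. Stack: []
LOAD_FAST m → push -8. Stack: [-8]
RETURN_VALUE → return -8.

-8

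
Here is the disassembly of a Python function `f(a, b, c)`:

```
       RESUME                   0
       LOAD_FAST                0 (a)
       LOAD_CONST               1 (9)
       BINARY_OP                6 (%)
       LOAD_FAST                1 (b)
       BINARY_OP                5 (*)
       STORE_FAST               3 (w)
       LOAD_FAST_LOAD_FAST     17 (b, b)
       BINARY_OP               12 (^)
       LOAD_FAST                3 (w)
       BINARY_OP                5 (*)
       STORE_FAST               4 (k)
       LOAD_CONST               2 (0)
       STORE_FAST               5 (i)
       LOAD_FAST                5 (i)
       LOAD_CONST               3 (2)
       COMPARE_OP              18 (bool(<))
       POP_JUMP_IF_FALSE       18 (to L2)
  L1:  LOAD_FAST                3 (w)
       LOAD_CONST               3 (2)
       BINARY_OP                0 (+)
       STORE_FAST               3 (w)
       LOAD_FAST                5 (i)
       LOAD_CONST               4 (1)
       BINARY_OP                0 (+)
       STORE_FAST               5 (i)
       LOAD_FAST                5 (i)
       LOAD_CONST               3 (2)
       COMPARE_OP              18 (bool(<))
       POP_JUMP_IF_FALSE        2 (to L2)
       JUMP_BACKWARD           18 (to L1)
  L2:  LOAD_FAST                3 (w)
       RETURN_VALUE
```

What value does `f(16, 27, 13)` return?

LOAD_FAST a → push 16. Stack: [16]
LOAD_CONST → push 9. Stack: [16, 9]
BINARY_OP % → 16 % 9 = 7. Stack: [7]
LOAD_FAST b → push 27. Stack: [7, 27]
BINARY_OP * → 7 * 27 = 189. Stack: [189]
STORE_FAST w → w=189. Stack: []
LOAD_FAST_LOAD_FAST b,b → push 27,27. Stack: [27, 27]
BINARY_OP ^ → 27 ^ 27 = 0. Stack: [0]
LOAD_FAST w → push 189. Stack: [0, 189]
BINARY_OP * → 0 * 189 = 0. Stack: [0]
STORE_FAST k → k=0. Stack: []
LOAD_CONST → push 0. Stack: [0]
STORE_FAST i → i=0. Stack: []
LOAD_FAST i → push 0. Stack: [0]
LOAD_CONST → push 2. Stack: [0, 2]
COMPARE_OP bool(<) → 0 vs 2 = True. Stack: [True]
POP_JUMP_IF_FALSE → pop True; no jump. Stack: []
LOAD_FAST w → push 189. Stack: [189]
LOAD_CONST → push 2. Stack: [189, 2]
BINARY_OP + → 189 + 2 = 191. Stack: [191]
STORE_FAST w → w=191. Stack: []
LOAD_FAST i → push 0. Stack: [0]
LOAD_CONST → push 1. Stack: [0, 1]
BINARY_OP + → 0 + 1 = 1. Stack: [1]
STORE_FAST i → i=1. Stack: []
LOAD_FAST i → push 1. Stack: [1]
LOAD_CONST → push 2. Stack: [1, 2]
COMPARE_OP bool(<) → 1 vs 2 = True. Stack: [True]
POP_JUMP_IF_FALSE → pop True; no jump. Stack: []
LOAD_FAST w → push 191. Stack: [191]
LOAD_CONST → push 2. Stack: [191, 2]
BINARY_OP + → 191 + 2 = 193. Stack: [193]
STORE_FAST w → w=193. Stack: []
LOAD_FAST i → push 1. Stack: [1]
LOAD_CONST → push 1. Stack: [1, 1]
BINARY_OP + → 1 + 1 = 2. Stack: [2]
STORE_FAST i → i=2. Stack: []
LOAD_FAST i → push 2. Stack: [2]
LOAD_CONST → push 2. Stack: [2, 2]
COMPARE_OP bool(<) → 2 vs 2 = False. Stack: [False]
POP_JUMP_IF_FALSE → pop False; jump. Stack: []
LOAD_FAST w → push 193. Stack: [193]
RETURN_VALUE → return 193.

193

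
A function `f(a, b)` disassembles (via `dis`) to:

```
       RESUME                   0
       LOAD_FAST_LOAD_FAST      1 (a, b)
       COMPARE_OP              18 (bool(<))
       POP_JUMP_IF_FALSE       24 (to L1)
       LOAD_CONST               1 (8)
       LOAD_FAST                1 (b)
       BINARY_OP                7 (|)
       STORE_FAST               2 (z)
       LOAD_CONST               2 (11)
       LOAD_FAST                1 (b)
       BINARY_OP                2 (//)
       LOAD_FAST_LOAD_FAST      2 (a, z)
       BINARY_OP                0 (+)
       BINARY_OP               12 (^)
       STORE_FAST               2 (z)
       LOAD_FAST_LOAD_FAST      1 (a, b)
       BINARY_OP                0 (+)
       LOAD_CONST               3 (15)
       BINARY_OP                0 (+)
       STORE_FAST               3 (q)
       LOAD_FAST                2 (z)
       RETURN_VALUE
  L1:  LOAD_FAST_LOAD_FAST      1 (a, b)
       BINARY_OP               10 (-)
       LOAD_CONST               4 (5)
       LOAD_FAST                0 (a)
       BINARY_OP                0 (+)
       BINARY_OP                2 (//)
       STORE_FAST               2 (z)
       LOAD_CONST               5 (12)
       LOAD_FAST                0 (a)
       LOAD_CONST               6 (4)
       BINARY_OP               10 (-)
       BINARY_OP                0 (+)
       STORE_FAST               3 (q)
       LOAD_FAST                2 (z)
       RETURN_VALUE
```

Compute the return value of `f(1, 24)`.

25

LOAD_FAST_LOAD_FAST a,b → push 1,24. Stack: [1, 24]
COMPARE_OP bool(<) → 1 vs 24 = True. Stack: [True]
POP_JUMP_IF_FALSE → pop True; no jump. Stack: []
LOAD_CONST → push 8. Stack: [8]
LOAD_FAST b → push 24. Stack: [8, 24]
BINARY_OP | → 8 | 24 = 24. Stack: [24]
STORE_FAST z → z=24. Stack: []
LOAD_CONST → push 11. Stack: [11]
LOAD_FAST b → push 24. Stack: [11, 24]
BINARY_OP // → 11 // 24 = 0. Stack: [0]
LOAD_FAST_LOAD_FAST a,z → push 1,24. Stack: [0, 1, 24]
BINARY_OP + → 1 + 24 = 25. Stack: [0, 25]
BINARY_OP ^ → 0 ^ 25 = 25. Stack: [25]
STORE_FAST z → z=25. Stack: []
LOAD_FAST_LOAD_FAST a,b → push 1,24. Stack: [1, 24]
BINARY_OP + → 1 + 24 = 25. Stack: [25]
LOAD_CONST → push 15. Stack: [25, 15]
BINARY_OP + → 25 + 15 = 40. Stack: [40]
STORE_FAST q → q=40. Stack: []
LOAD_FAST z → push 25. Stack: [25]
RETURN_VALUE → return 25.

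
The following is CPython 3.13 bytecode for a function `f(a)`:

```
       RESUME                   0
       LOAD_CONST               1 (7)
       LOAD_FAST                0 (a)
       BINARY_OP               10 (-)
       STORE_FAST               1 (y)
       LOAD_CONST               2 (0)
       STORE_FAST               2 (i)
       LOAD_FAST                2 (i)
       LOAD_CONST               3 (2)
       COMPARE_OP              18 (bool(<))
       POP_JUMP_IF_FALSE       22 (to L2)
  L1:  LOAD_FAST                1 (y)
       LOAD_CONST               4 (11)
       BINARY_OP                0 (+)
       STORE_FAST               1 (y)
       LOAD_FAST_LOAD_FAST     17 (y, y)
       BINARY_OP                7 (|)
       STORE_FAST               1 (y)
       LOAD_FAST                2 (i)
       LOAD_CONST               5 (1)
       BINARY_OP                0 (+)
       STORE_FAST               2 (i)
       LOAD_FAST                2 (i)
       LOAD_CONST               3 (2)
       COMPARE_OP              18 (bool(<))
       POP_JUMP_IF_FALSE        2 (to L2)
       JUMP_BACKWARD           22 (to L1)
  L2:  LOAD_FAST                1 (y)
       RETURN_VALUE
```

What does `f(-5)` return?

LOAD_CONST → push 7. Stack: [7]
LOAD_FAST a → push -5. Stack: [7, -5]
BINARY_OP - → 7 - -5 = 12. Stack: [12]
STORE_FAST y → y=12. Stack: []
LOAD_CONST → push 0. Stack: [0]
STORE_FAST i → i=0. Stack: []
LOAD_FAST i → push 0. Stack: [0]
LOAD_CONST → push 2. Stack: [0, 2]
COMPARE_OP bool(<) → 0 vs 2 = True. Stack: [True]
POP_JUMP_IF_FALSE → pop True; no jump. Stack: []
LOAD_FAST y → push 12. Stack: [12]
LOAD_CONST → push 11. Stack: [12, 11]
BINARY_OP + → 12 + 11 = 23. Stack: [23]
STORE_FAST y → y=23. Stack: []
LOAD_FAST_LOAD_FAST y,y → push 23,23. Stack: [23, 23]
BINARY_OP | → 23 | 23 = 23. Stack: [23]
STORE_FAST y → y=23. Stack: []
LOAD_FAST i → push 0. Stack: [0]
LOAD_CONST → push 1. Stack: [0, 1]
BINARY_OP + → 0 + 1 = 1. Stack: [1]
STORE_FAST i → i=1. Stack: []
LOAD_FAST i → push 1. Stack: [1]
LOAD_CONST → push 2. Stack: [1, 2]
COMPARE_OP bool(<) → 1 vs 2 = True. Stack: [True]
POP_JUMP_IF_FALSE → pop True; no jump. Stack: []
LOAD_FAST y → push 23. Stack: [23]
LOAD_CONST → push 11. Stack: [23, 11]
BINARY_OP + → 23 + 11 = 34. Stack: [34]
STORE_FAST y → y=34. Stack: []
LOAD_FAST_LOAD_FAST y,y → push 34,34. Stack: [34, 34]
BINARY_OP | → 34 | 34 = 34. Stack: [34]
STORE_FAST y → y=34. Stack: []
LOAD_FAST i → push 1. Stack: [1]
LOAD_CONST → push 1. Stack: [1, 1]
BINARY_OP + → 1 + 1 = 2. Stack: [2]
STORE_FAST i → i=2. Stack: []
LOAD_FAST i → push 2. Stack: [2]
LOAD_CONST → push 2. Stack: [2, 2]
COMPARE_OP bool(<) → 2 vs 2 = False. Stack: [False]
POP_JUMP_IF_FALSE → pop False; jump. Stack: []
LOAD_FAST y → push 34. Stack: [34]
RETURN_VALUE → return 34.

34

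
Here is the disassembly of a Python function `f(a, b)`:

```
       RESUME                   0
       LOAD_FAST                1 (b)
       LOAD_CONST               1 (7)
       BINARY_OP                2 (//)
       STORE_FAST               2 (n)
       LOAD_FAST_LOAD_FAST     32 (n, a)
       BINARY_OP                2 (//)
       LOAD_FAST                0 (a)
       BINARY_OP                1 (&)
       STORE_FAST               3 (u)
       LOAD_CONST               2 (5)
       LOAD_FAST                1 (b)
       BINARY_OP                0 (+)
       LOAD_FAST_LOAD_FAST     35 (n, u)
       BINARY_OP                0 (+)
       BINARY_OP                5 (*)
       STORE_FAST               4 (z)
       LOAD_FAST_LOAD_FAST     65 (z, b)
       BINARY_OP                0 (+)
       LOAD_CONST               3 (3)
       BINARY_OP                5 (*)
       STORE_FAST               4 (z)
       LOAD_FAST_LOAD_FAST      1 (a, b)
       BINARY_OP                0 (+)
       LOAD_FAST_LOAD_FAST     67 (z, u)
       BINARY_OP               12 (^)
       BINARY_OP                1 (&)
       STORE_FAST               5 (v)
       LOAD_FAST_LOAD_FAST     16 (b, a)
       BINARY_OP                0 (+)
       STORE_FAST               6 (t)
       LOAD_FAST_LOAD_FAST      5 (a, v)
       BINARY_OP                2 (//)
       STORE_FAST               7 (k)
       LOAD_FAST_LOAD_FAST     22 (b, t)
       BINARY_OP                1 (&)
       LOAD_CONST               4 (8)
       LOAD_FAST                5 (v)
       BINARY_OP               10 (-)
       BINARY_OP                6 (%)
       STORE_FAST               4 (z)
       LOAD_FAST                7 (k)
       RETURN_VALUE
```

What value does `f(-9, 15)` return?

-2

LOAD_FAST b → push 15. Stack: [15]
LOAD_CONST → push 7. Stack: [15, 7]
BINARY_OP // → 15 // 7 = 2. Stack: [2]
STORE_FAST n → n=2. Stack: []
LOAD_FAST_LOAD_FAST n,a → push 2,-9. Stack: [2, -9]
BINARY_OP // → 2 // -9 = -1. Stack: [-1]
LOAD_FAST a → push -9. Stack: [-1, -9]
BINARY_OP & → -1 & -9 = -9. Stack: [-9]
STORE_FAST u → u=-9. Stack: []
LOAD_CONST → push 5. Stack: [5]
LOAD_FAST b → push 15. Stack: [5, 15]
BINARY_OP + → 5 + 15 = 20. Stack: [20]
LOAD_FAST_LOAD_FAST n,u → push 2,-9. Stack: [20, 2, -9]
BINARY_OP + → 2 + -9 = -7. Stack: [20, -7]
BINARY_OP * → 20 * -7 = -140. Stack: [-140]
STORE_FAST z → z=-140. Stack: []
LOAD_FAST_LOAD_FAST z,b → push -140,15. Stack: [-140, 15]
BINARY_OP + → -140 + 15 = -125. Stack: [-125]
LOAD_CONST → push 3. Stack: [-125, 3]
BINARY_OP * → -125 * 3 = -375. Stack: [-375]
STORE_FAST z → z=-375. Stack: []
LOAD_FAST_LOAD_FAST a,b → push -9,15. Stack: [-9, 15]
BINARY_OP + → -9 + 15 = 6. Stack: [6]
LOAD_FAST_LOAD_FAST z,u → push -375,-9. Stack: [6, -375, -9]
BINARY_OP ^ → -375 ^ -9 = 382. Stack: [6, 382]
BINARY_OP & → 6 & 382 = 6. Stack: [6]
STORE_FAST v → v=6. Stack: []
LOAD_FAST_LOAD_FAST b,a → push 15,-9. Stack: [15, -9]
BINARY_OP + → 15 + -9 = 6. Stack: [6]
STORE_FAST t → t=6. Stack: []
LOAD_FAST_LOAD_FAST a,v → push -9,6. Stack: [-9, 6]
BINARY_OP // → -9 // 6 = -2. Stack: [-2]
STORE_FAST k → k=-2. Stack: []
LOAD_FAST_LOAD_FAST b,t → push 15,6. Stack: [15, 6]
BINARY_OP & → 15 & 6 = 6. Stack: [6]
LOAD_CONST → push 8. Stack: [6, 8]
LOAD_FAST v → push 6. Stack: [6, 8, 6]
BINARY_OP - → 8 - 6 = 2. Stack: [6, 2]
BINARY_OP % → 6 % 2 = 0. Stack: [0]
STORE_FAST z → z=0. Stack: []
LOAD_FAST k → push -2. Stack: [-2]
RETURN_VALUE → return -2.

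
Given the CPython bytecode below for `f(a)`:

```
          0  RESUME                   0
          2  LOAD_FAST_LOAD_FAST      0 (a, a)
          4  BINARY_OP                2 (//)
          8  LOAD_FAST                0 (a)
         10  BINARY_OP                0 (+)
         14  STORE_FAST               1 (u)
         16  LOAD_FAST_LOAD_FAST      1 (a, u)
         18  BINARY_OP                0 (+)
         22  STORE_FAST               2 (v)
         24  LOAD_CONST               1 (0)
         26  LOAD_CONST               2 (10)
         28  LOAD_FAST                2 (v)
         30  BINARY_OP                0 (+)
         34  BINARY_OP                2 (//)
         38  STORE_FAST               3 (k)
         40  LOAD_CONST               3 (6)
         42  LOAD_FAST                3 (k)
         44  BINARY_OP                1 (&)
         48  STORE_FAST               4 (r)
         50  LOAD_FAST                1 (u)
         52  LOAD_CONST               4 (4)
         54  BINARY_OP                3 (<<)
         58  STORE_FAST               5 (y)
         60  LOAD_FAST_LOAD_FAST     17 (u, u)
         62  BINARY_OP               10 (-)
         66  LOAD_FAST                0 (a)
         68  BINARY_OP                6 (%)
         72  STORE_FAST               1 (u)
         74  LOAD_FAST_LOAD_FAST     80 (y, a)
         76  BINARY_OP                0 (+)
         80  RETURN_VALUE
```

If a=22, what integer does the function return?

LOAD_FAST_LOAD_FAST a,a → push 22,22. Stack: [22, 22]
BINARY_OP // → 22 // 22 = 1. Stack: [1]
LOAD_FAST a → push 22. Stack: [1, 22]
BINARY_OP + → 1 + 22 = 23. Stack: [23]
STORE_FAST u → u=23. Stack: []
LOAD_FAST_LOAD_FAST a,u → push 22,23. Stack: [22, 23]
BINARY_OP + → 22 + 23 = 45. Stack: [45]
STORE_FAST v → v=45. Stack: []
LOAD_CONST → push 0. Stack: [0]
LOAD_CONST → push 10. Stack: [0, 10]
LOAD_FAST v → push 45. Stack: [0, 10, 45]
BINARY_OP + → 10 + 45 = 55. Stack: [0, 55]
BINARY_OP // → 0 // 55 = 0. Stack: [0]
STORE_FAST k → k=0. Stack: []
LOAD_CONST → push 6. Stack: [6]
LOAD_FAST k → push 0. Stack: [6, 0]
BINARY_OP & → 6 & 0 = 0. Stack: [0]
STORE_FAST r → r=0. Stack: []
LOAD_FAST u → push 23. Stack: [23]
LOAD_CONST → push 4. Stack: [23, 4]
BINARY_OP << → 23 << 4 = 368. Stack: [368]
STORE_FAST y → y=368. Stack: []
LOAD_FAST_LOAD_FAST u,u → push 23,23. Stack: [23, 23]
BINARY_OP - → 23 - 23 = 0. Stack: [0]
LOAD_FAST a → push 22. Stack: [0, 22]
BINARY_OP % → 0 % 22 = 0. Stack: [0]
STORE_FAST u → u=0. Stack: []
LOAD_FAST_LOAD_FAST y,a → push 368,22. Stack: [368, 22]
BINARY_OP + → 368 + 22 = 390. Stack: [390]
RETURN_VALUE → return 390.

390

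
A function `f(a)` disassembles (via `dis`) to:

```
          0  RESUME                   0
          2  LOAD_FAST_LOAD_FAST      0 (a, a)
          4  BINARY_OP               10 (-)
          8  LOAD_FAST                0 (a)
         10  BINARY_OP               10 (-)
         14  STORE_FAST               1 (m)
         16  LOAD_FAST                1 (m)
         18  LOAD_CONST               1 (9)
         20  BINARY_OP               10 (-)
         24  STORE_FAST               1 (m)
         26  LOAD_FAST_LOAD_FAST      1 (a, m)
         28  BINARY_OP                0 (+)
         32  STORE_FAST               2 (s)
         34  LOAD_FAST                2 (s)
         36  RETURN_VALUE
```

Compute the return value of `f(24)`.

LOAD_FAST_LOAD_FAST a,a → push 24,24. Stack: [24, 24]
BINARY_OP - → 24 - 24 = 0. Stack: [0]
LOAD_FAST a → push 24. Stack: [0, 24]
BINARY_OP - → 0 - 24 = -24. Stack: [-24]
STORE_FAST m → m=-24. Stack: []
LOAD_FAST m → push -24. Stack: [-24]
LOAD_CONST → push 9. Stack: [-24, 9]
BINARY_OP - → -24 - 9 = -33. Stack: [-33]
STORE_FAST m → m=-33. Stack: []
LOAD_FAST_LOAD_FAST a,m → push 24,-33. Stack: [24, -33]
BINARY_OP + → 24 + -33 = -9. Stack: [-9]
STORE_FAST s → s=-9. Stack: []
LOAD_FAST s → push -9. Stack: [-9]
RETURN_VALUE → return -9.

-9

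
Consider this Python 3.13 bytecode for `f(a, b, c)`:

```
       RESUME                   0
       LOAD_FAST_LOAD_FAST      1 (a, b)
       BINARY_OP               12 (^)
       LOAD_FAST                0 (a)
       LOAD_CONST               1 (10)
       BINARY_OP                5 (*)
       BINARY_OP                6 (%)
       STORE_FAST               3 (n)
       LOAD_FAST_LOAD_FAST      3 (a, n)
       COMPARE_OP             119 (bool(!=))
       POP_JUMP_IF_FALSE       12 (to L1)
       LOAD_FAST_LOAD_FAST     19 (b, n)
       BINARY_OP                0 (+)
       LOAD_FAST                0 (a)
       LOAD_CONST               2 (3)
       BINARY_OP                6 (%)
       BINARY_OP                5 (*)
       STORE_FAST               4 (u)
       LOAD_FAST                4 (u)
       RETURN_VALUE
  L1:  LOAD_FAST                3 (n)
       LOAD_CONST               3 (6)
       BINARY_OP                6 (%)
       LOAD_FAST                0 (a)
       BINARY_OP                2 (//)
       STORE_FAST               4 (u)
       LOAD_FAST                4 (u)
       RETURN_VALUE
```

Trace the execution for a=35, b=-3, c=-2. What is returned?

626

LOAD_FAST_LOAD_FAST a,b → push 35,-3. Stack: [35, -3]
BINARY_OP ^ → 35 ^ -3 = -34. Stack: [-34]
LOAD_FAST a → push 35. Stack: [-34, 35]
LOAD_CONST → push 10. Stack: [-34, 35, 10]
BINARY_OP * → 35 * 10 = 350. Stack: [-34, 350]
BINARY_OP % → -34 % 350 = 316. Stack: [316]
STORE_FAST n → n=316. Stack: []
LOAD_FAST_LOAD_FAST a,n → push 35,316. Stack: [35, 316]
COMPARE_OP bool(!=) → 35 vs 316 = True. Stack: [True]
POP_JUMP_IF_FALSE → pop True; no jump. Stack: []
LOAD_FAST_LOAD_FAST b,n → push -3,316. Stack: [-3, 316]
BINARY_OP + → -3 + 316 = 313. Stack: [313]
LOAD_FAST a → push 35. Stack: [313, 35]
LOAD_CONST → push 3. Stack: [313, 35, 3]
BINARY_OP % → 35 % 3 = 2. Stack: [313, 2]
BINARY_OP * → 313 * 2 = 626. Stack: [626]
STORE_FAST u → u=626. Stack: []
LOAD_FAST u → push 626. Stack: [626]
RETURN_VALUE → return 626.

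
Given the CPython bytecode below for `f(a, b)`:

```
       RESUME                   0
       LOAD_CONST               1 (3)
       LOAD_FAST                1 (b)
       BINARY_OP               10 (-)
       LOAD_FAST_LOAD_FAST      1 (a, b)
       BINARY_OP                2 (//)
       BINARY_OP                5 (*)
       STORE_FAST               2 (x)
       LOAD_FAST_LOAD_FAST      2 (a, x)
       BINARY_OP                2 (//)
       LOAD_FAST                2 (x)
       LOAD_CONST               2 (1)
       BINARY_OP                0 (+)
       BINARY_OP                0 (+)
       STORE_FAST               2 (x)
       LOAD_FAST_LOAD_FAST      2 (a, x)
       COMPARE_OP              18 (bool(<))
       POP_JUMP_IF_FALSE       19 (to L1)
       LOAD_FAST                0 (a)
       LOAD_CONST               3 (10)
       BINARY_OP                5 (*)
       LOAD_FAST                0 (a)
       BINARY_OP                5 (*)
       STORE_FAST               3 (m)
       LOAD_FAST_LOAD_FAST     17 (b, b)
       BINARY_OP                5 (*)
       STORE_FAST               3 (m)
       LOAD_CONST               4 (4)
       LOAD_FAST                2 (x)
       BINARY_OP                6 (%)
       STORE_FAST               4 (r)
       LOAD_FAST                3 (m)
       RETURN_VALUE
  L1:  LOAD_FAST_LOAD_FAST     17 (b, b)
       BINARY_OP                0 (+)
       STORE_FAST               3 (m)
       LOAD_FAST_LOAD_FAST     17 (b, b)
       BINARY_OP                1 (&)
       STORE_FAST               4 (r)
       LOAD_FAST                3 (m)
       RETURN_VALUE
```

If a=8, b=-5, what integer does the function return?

-10

LOAD_CONST → push 3. Stack: [3]
LOAD_FAST b → push -5. Stack: [3, -5]
BINARY_OP - → 3 - -5 = 8. Stack: [8]
LOAD_FAST_LOAD_FAST a,b → push 8,-5. Stack: [8, 8, -5]
BINARY_OP // → 8 // -5 = -2. Stack: [8, -2]
BINARY_OP * → 8 * -2 = -16. Stack: [-16]
STORE_FAST x → x=-16. Stack: []
LOAD_FAST_LOAD_FAST a,x → push 8,-16. Stack: [8, -16]
BINARY_OP // → 8 // -16 = -1. Stack: [-1]
LOAD_FAST x → push -16. Stack: [-1, -16]
LOAD_CONST → push 1. Stack: [-1, -16, 1]
BINARY_OP + → -16 + 1 = -15. Stack: [-1, -15]
BINARY_OP + → -1 + -15 = -16. Stack: [-16]
STORE_FAST x → x=-16. Stack: []
LOAD_FAST_LOAD_FAST a,x → push 8,-16. Stack: [8, -16]
COMPARE_OP bool(<) → 8 vs -16 = False. Stack: [False]
POP_JUMP_IF_FALSE → pop False; jump. Stack: []
LOAD_FAST_LOAD_FAST b,b → push -5,-5. Stack: [-5, -5]
BINARY_OP + → -5 + -5 = -10. Stack: [-10]
STORE_FAST m → m=-10. Stack: []
LOAD_FAST_LOAD_FAST b,b → push -5,-5. Stack: [-5, -5]
BINARY_OP & → -5 & -5 = -5. Stack: [-5]
STORE_FAST r → r=-5. Stack: []
LOAD_FAST m → push -10. Stack: [-10]
RETURN_VALUE → return -10.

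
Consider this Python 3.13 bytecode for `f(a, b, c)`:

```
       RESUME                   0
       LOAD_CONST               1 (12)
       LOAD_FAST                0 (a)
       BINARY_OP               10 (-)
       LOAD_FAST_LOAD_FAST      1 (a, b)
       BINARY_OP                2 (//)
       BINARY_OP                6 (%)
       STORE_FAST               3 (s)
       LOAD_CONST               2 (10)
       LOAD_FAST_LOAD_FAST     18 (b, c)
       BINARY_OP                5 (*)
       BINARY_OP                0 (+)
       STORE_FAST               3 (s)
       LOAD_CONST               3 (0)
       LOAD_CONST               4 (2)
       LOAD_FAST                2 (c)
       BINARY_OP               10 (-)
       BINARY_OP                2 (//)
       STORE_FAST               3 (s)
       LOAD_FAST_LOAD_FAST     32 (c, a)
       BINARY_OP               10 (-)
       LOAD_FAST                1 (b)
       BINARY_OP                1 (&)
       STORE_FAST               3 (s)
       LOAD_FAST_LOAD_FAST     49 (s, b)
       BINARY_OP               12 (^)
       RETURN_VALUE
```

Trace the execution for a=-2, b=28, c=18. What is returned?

8

LOAD_CONST → push 12. Stack: [12]
LOAD_FAST a → push -2. Stack: [12, -2]
BINARY_OP - → 12 - -2 = 14. Stack: [14]
LOAD_FAST_LOAD_FAST a,b → push -2,28. Stack: [14, -2, 28]
BINARY_OP // → -2 // 28 = -1. Stack: [14, -1]
BINARY_OP % → 14 % -1 = 0. Stack: [0]
STORE_FAST s → s=0. Stack: []
LOAD_CONST → push 10. Stack: [10]
LOAD_FAST_LOAD_FAST b,c → push 28,18. Stack: [10, 28, 18]
BINARY_OP * → 28 * 18 = 504. Stack: [10, 504]
BINARY_OP + → 10 + 504 = 514. Stack: [514]
STORE_FAST s → s=514. Stack: []
LOAD_CONST → push 0. Stack: [0]
LOAD_CONST → push 2. Stack: [0, 2]
LOAD_FAST c → push 18. Stack: [0, 2, 18]
BINARY_OP - → 2 - 18 = -16. Stack: [0, -16]
BINARY_OP // → 0 // -16 = 0. Stack: [0]
STORE_FAST s → s=0. Stack: []
LOAD_FAST_LOAD_FAST c,a → push 18,-2. Stack: [18, -2]
BINARY_OP - → 18 - -2 = 20. Stack: [20]
LOAD_FAST b → push 28. Stack: [20, 28]
BINARY_OP & → 20 & 28 = 20. Stack: [20]
STORE_FAST s → s=20. Stack: []
LOAD_FAST_LOAD_FAST s,b → push 20,28. Stack: [20, 28]
BINARY_OP ^ → 20 ^ 28 = 8. Stack: [8]
RETURN_VALUE → return 8.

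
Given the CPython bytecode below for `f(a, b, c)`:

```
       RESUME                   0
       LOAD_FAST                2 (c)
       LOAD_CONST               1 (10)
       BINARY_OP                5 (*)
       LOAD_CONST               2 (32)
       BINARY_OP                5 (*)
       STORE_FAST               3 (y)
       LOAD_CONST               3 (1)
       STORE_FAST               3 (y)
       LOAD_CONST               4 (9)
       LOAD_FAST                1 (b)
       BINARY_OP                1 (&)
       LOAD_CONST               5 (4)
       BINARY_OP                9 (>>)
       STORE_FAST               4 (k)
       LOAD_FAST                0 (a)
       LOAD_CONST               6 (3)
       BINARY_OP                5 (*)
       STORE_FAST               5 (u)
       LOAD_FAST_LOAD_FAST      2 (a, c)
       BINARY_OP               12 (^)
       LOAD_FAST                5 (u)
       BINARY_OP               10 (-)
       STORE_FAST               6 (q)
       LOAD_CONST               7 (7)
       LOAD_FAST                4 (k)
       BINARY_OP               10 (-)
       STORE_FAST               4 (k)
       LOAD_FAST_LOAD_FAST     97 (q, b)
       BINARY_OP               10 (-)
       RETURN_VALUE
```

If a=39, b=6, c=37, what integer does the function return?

LOAD_FAST c → push 37. Stack: [37]
LOAD_CONST → push 10. Stack: [37, 10]
BINARY_OP * → 37 * 10 = 370. Stack: [370]
LOAD_CONST → push 32. Stack: [370, 32]
BINARY_OP * → 370 * 32 = 11840. Stack: [11840]
STORE_FAST y → y=11840. Stack: []
LOAD_CONST → push 1. Stack: [1]
STORE_FAST y → y=1. Stack: []
LOAD_CONST → push 9. Stack: [9]
LOAD_FAST b → push 6. Stack: [9, 6]
BINARY_OP & → 9 & 6 = 0. Stack: [0]
LOAD_CONST → push 4. Stack: [0, 4]
BINARY_OP >> → 0 >> 4 = 0. Stack: [0]
STORE_FAST k → k=0. Stack: []
LOAD_FAST a → push 39. Stack: [39]
LOAD_CONST → push 3. Stack: [39, 3]
BINARY_OP * → 39 * 3 = 117. Stack: [117]
STORE_FAST u → u=117. Stack: []
LOAD_FAST_LOAD_FAST a,c → push 39,37. Stack: [39, 37]
BINARY_OP ^ → 39 ^ 37 = 2. Stack: [2]
LOAD_FAST u → push 117. Stack: [2, 117]
BINARY_OP - → 2 - 117 = -115. Stack: [-115]
STORE_FAST q → q=-115. Stack: []
LOAD_CONST → push 7. Stack: [7]
LOAD_FAST k → push 0. Stack: [7, 0]
BINARY_OP - → 7 - 0 = 7. Stack: [7]
STORE_FAST k → k=7. Stack: []
LOAD_FAST_LOAD_FAST q,b → push -115,6. Stack: [-115, 6]
BINARY_OP - → -115 - 6 = -121. Stack: [-121]
RETURN_VALUE → return -121.

-121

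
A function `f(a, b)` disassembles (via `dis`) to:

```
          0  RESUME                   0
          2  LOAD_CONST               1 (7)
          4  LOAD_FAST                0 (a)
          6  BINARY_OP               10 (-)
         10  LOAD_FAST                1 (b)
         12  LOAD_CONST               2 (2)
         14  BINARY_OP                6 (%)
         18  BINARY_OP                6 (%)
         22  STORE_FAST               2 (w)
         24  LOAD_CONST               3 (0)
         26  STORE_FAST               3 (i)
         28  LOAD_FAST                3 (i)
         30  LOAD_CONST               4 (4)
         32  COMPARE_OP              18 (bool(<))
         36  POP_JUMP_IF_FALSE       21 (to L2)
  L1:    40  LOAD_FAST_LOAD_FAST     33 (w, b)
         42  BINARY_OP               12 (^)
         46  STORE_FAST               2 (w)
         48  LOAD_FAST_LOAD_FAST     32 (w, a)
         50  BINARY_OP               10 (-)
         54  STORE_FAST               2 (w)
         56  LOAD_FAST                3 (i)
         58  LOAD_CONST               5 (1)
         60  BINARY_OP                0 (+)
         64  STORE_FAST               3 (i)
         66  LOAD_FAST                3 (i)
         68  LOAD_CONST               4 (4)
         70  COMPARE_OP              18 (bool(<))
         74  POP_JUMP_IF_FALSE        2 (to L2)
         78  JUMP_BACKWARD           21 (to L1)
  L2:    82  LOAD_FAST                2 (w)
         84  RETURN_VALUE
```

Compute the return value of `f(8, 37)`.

32

LOAD_CONST → push 7
LOAD_FAST a → push 8
BINARY_OP - → 7 - 8 = -1
LOAD_FAST b → push 37
LOAD_CONST → push 2
BINARY_OP % → 37 % 2 = 1
BINARY_OP % → -1 % 1 = 0
STORE_FAST w → w=0
LOAD_CONST → push 0
STORE_FAST i → i=0
LOAD_FAST i → push 0
LOAD_CONST → push 4
COMPARE_OP bool(<) → 0 vs 4 = True
POP_JUMP_IF_FALSE → pop True; no jump
LOAD_FAST_LOAD_FAST w,b → push 0,37
BINARY_OP ^ → 0 ^ 37 = 37
STORE_FAST w → w=37
LOAD_FAST_LOAD_FAST w,a → push 37,8
BINARY_OP - → 37 - 8 = 29
STORE_FAST w → w=29
LOAD_FAST i → push 0
LOAD_CONST → push 1
BINARY_OP + → 0 + 1 = 1
STORE_FAST i → i=1
LOAD_FAST i → push 1
LOAD_CONST → push 4
COMPARE_OP bool(<) → 1 vs 4 = True
POP_JUMP_IF_FALSE → pop True; no jump
LOAD_FAST_LOAD_FAST w,b → push 29,37
BINARY_OP ^ → 29 ^ 37 = 56
STORE_FAST w → w=56
LOAD_FAST_LOAD_FAST w,a → push 56,8
BINARY_OP - → 56 - 8 = 48
STORE_FAST w → w=48
LOAD_FAST i → push 1
LOAD_CONST → push 1
BINARY_OP + → 1 + 1 = 2
STORE_FAST i → i=2
LOAD_FAST i → push 2
LOAD_CONST → push 4
COMPARE_OP bool(<) → 2 vs 4 = True
POP_JUMP_IF_FALSE → pop True; no jump
LOAD_FAST_LOAD_FAST w,b → push 48,37
BINARY_OP ^ → 48 ^ 37 = 21
STORE_FAST w → w=21
LOAD_FAST_LOAD_FAST w,a → push 21,8
BINARY_OP - → 21 - 8 = 13
STORE_FAST w → w=13
LOAD_FAST i → push 2
LOAD_CONST → push 1
BINARY_OP + → 2 + 1 = 3
STORE_FAST i → i=3
LOAD_FAST i → push 3
LOAD_CONST → push 4
COMPARE_OP bool(<) → 3 vs 4 = True
POP_JUMP_IF_FALSE → pop True; no jump
LOAD_FAST_LOAD_FAST w,b → push 13,37
BINARY_OP ^ → 13 ^ 37 = 40
STORE_FAST w → w=40
LOAD_FAST_LOAD_FAST w,a → push 40,8
BINARY_OP - → 40 - 8 = 32
STORE_FAST w → w=32
LOAD_FAST i → push 3
LOAD_CONST → push 1
BINARY_OP + → 3 + 1 = 4
STORE_FAST i → i=4
LOAD_FAST i → push 4
LOAD_CONST → push 4
COMPARE_OP bool(<) → 4 vs 4 = False
POP_JUMP_IF_FALSE → pop False; jump
LOAD_FAST w → push 32
RETURN_VALUE → return 32.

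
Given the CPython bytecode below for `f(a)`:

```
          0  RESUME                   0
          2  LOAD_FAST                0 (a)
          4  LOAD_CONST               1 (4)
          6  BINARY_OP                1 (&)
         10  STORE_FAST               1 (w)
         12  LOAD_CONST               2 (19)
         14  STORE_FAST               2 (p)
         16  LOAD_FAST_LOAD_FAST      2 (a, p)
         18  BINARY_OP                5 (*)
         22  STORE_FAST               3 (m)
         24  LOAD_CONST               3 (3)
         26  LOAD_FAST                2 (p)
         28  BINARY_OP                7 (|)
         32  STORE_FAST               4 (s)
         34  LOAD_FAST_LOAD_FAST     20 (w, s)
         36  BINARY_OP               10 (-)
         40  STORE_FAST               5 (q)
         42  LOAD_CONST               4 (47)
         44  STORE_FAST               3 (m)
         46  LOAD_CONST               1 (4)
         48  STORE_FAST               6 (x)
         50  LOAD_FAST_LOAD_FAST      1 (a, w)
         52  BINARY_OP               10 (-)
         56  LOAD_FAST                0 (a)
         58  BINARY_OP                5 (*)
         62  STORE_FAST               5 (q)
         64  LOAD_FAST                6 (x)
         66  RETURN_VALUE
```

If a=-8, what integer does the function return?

4

LOAD_FAST a → push -8. Stack: [-8]
LOAD_CONST → push 4. Stack: [-8, 4]
BINARY_OP & → -8 & 4 = 0. Stack: [0]
STORE_FAST w → w=0. Stack: []
LOAD_CONST → push 19. Stack: [19]
STORE_FAST p → p=19. Stack: []
LOAD_FAST_LOAD_FAST a,p → push -8,19. Stack: [-8, 19]
BINARY_OP * → -8 * 19 = -152. Stack: [-152]
STORE_FAST m → m=-152. Stack: []
LOAD_CONST → push 3. Stack: [3]
LOAD_FAST p → push 19. Stack: [3, 19]
BINARY_OP | → 3 | 19 = 19. Stack: [19]
STORE_FAST s → s=19. Stack: []
LOAD_FAST_LOAD_FAST w,s → push 0,19. Stack: [0, 19]
BINARY_OP - → 0 - 19 = -19. Stack: [-19]
STORE_FAST q → q=-19. Stack: []
LOAD_CONST → push 47. Stack: [47]
STORE_FAST m → m=47. Stack: []
LOAD_CONST → push 4. Stack: [4]
STORE_FAST x → x=4. Stack: []
LOAD_FAST_LOAD_FAST a,w → push -8,0. Stack: [-8, 0]
BINARY_OP - → -8 - 0 = -8. Stack: [-8]
LOAD_FAST a → push -8. Stack: [-8, -8]
BINARY_OP * → -8 * -8 = 64. Stack: [64]
STORE_FAST q → q=64. Stack: []
LOAD_FAST x → push 4. Stack: [4]
RETURN_VALUE → return 4.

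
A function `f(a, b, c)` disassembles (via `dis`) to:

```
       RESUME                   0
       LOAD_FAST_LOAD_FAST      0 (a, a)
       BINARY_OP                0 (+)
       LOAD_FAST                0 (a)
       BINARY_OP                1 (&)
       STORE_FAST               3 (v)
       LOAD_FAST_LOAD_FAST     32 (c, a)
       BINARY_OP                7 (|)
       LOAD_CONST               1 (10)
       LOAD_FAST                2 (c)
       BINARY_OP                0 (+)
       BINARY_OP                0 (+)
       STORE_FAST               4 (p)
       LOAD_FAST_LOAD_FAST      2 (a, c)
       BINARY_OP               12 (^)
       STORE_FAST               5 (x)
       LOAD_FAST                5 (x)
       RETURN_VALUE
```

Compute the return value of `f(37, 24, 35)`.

LOAD_FAST_LOAD_FAST a,a → push 37,37. Stack: [37, 37]
BINARY_OP + → 37 + 37 = 74. Stack: [74]
LOAD_FAST a → push 37. Stack: [74, 37]
BINARY_OP & → 74 & 37 = 0. Stack: [0]
STORE_FAST v → v=0. Stack: []
LOAD_FAST_LOAD_FAST c,a → push 35,37. Stack: [35, 37]
BINARY_OP | → 35 | 37 = 39. Stack: [39]
LOAD_CONST → push 10. Stack: [39, 10]
LOAD_FAST c → push 35. Stack: [39, 10, 35]
BINARY_OP + → 10 + 35 = 45. Stack: [39, 45]
BINARY_OP + → 39 + 45 = 84. Stack: [84]
STORE_FAST p → p=84. Stack: []
LOAD_FAST_LOAD_FAST a,c → push 37,35. Stack: [37, 35]
BINARY_OP ^ → 37 ^ 35 = 6. Stack: [6]
STORE_FAST x → x=6. Stack: []
LOAD_FAST x → push 6. Stack: [6]
RETURN_VALUE → return 6.

6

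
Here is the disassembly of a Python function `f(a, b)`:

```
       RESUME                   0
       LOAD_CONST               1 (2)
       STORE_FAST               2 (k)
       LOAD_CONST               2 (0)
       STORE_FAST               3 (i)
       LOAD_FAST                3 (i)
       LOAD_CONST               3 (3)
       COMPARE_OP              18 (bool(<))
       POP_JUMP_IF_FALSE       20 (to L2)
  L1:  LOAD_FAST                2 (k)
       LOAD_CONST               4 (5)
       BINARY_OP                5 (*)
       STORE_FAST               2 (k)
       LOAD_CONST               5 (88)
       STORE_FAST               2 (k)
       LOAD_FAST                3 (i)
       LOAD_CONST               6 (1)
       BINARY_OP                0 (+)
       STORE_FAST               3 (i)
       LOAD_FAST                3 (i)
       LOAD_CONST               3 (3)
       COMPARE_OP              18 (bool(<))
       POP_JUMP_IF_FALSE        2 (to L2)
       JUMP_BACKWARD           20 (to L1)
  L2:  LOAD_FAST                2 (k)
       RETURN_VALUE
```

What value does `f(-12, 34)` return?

LOAD_CONST → push 2. Stack: [2]
STORE_FAST k → k=2. Stack: []
LOAD_CONST → push 0. Stack: [0]
STORE_FAST i → i=0. Stack: []
LOAD_FAST i → push 0. Stack: [0]
LOAD_CONST → push 3. Stack: [0, 3]
COMPARE_OP bool(<) → 0 vs 3 = True. Stack: [True]
POP_JUMP_IF_FALSE → pop True; no jump. Stack: []
LOAD_FAST k → push 2. Stack: [2]
LOAD_CONST → push 5. Stack: [2, 5]
BINARY_OP * → 2 * 5 = 10. Stack: [10]
STORE_FAST k → k=10. Stack: []
LOAD_CONST → push 88. Stack: [88]
STORE_FAST k → k=88. Stack: []
LOAD_FAST i → push 0. Stack: [0]
LOAD_CONST → push 1. Stack: [0, 1]
BINARY_OP + → 0 + 1 = 1. Stack: [1]
STORE_FAST i → i=1. Stack: []
LOAD_FAST i → push 1. Stack: [1]
LOAD_CONST → push 3. Stack: [1, 3]
COMPARE_OP bool(<) → 1 vs 3 = True. Stack: [True]
POP_JUMP_IF_FALSE → pop True; no jump. Stack: []
LOAD_FAST k → push 88. Stack: [88]
LOAD_CONST → push 5. Stack: [88, 5]
BINARY_OP * → 88 * 5 = 440. Stack: [440]
STORE_FAST k → k=440. Stack: []
LOAD_CONST → push 88. Stack: [88]
STORE_FAST k → k=88. Stack: []
LOAD_FAST i → push 1. Stack: [1]
LOAD_CONST → push 1. Stack: [1, 1]
BINARY_OP + → 1 + 1 = 2. Stack: [2]
STORE_FAST i → i=2. Stack: []
LOAD_FAST i → push 2. Stack: [2]
LOAD_CONST → push 3. Stack: [2, 3]
COMPARE_OP bool(<) → 2 vs 3 = True. Stack: [True]
POP_JUMP_IF_FALSE → pop True; no jump. Stack: []
LOAD_FAST k → push 88. Stack: [88]
LOAD_CONST → push 5. Stack: [88, 5]
BINARY_OP * → 88 * 5 = 440. Stack: [440]
STORE_FAST k → k=440. Stack: []
LOAD_CONST → push 88. Stack: [88]
STORE_FAST k → k=88. Stack: []
LOAD_FAST i → push 2. Stack: [2]
LOAD_CONST → push 1. Stack: [2, 1]
BINARY_OP + → 2 + 1 = 3. Stack: [3]
STORE_FAST i → i=3. Stack: []
LOAD_FAST i → push 3. Stack: [3]
LOAD_CONST → push 3. Stack: [3, 3]
COMPARE_OP bool(<) → 3 vs 3 = False. Stack: [False]
POP_JUMP_IF_FALSE → pop False; jump. Stack: []
LOAD_FAST k → push 88. Stack: [88]
RETURN_VALUE → return 88.

88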